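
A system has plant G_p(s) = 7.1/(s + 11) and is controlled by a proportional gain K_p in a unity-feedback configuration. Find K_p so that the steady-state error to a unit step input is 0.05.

K_p = 29.4

The loop is type 0, so e_ss(step) = 1/(1 + K_pos) with K_pos = K_p·G_p(0).
G_p(0) = 0.6455. Require 1/(1 + K_p·0.6455) = 0.05, so 1 + 0.6455·K_p = 20.
K_p = (20 − 1)/0.6455 = 29.4.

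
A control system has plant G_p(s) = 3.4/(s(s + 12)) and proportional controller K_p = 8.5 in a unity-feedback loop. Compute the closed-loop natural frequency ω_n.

ω_n = 5.38 rad/s

With unity feedback the closed-loop characteristic equation is s² + 12s + 8.5·3.4 = s² + 12s + 28.9 = 0.
Matching s² + 2ζω_n s + ω_n²: ω_n = √28.9 = 5.376 rad/s and 2ζω_n = 12, so ζ = 12/(2·5.376) = 1.12.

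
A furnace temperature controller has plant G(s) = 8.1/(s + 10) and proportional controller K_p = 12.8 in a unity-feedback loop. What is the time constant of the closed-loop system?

τ = 0.0088 s

Closed-loop transfer function: T(s) = K_p·G(s)/(1 + K_p·G(s)) = 103.7/(s + 10 + 103.7) = 103.7/(s + 113.7).
Time constant τ = 1/113.7 = 0.0088 s.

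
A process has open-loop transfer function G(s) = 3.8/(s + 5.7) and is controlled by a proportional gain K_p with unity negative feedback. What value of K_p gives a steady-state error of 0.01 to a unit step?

K_p = 148

Steady-state error for a unit step on this type-0 loop is 1/(1 + K_p·G(0)).
G(0) = 0.6667. Require 1/(1 + K_p·0.6667) = 0.01, so 1 + 0.6667·K_p = 100.
K_p = (100 − 1)/0.6667 = 148.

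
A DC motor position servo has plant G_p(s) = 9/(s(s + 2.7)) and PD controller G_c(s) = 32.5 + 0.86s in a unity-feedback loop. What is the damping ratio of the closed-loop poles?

Forward path: (32.5 + 0.86s)·9/(s(s+2.7)). The closed-loop characteristic equation is s² + (2.7 + 9·0.86)s + 9·32.5 = 0.
That is s² + 10.44s + 292.5 = 0, so ω_n = 17.1 rad/s and ζ = 10.44/(2·17.1) = 0.3052.

ζ = 0.305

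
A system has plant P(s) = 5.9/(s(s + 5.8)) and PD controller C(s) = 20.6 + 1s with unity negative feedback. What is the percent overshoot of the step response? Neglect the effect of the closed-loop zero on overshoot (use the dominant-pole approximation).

Forward path: (20.6 + 1s)·5.9/(s(s+5.8)). The closed-loop characteristic equation is s² + (5.8 + 5.9·1)s + 5.9·20.6 = 0.
That is s² + 11.7s + 121.5 = 0, so ω_n = 11.02 rad/s and ζ = 11.7/(2·11.02) = 0.5306.
%OS = 100·exp(−πζ/√(1−ζ²)) = 14%.

14%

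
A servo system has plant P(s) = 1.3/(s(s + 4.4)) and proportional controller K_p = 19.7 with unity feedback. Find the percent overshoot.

21.9%

The closed-loop denominator s² + 4.4s + 25.61 gives ω_n = √25.61 = 5.061 and ζ = 4.4/(2ω_n) = 0.4347.
%OS = 100·exp(−πζ/√(1−ζ²)) = 100·exp(−π·0.4347/√0.811) = 21.9%.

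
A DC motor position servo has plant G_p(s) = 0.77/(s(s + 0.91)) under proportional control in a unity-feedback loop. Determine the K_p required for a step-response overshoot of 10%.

K_p = 0.769

From %OS = 100·exp(−πζ/√(1−ζ²)) = 10%, ζ = −ln(0.1)/√(π²+ln²(0.1)) = 0.5912.
Characteristic equation s² + 0.91s + 0.77K_p = 0 gives ζ = 0.91/(2√(0.77K_p)).
Setting ζ = 0.5912: √(0.77K_p) = 0.91/(2·0.5912) = 0.7697, so K_p = 0.5924/0.77 = 0.769.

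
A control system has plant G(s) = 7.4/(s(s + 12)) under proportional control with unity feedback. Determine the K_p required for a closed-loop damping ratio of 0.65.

K_p = 11.5

Closed-loop characteristic equation: s² + 12s + K_p·7.4 = 0.
So ω_n = √(7.4K_p) and 2ζω_n = 12, giving ζ = 12/(2√(7.4K_p)).
Setting ζ = 0.65: √(7.4K_p) = 12/(2·0.65) = 9.231, so K_p = 85.21/7.4 = 11.5.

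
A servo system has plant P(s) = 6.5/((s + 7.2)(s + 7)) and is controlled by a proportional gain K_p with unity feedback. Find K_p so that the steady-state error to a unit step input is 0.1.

K_p = 69.8

The loop is type 0, so e_ss(step) = 1/(1 + K_pos) with K_pos = K_p·P(0).
P(0) = 0.129. Require 1/(1 + K_p·0.129) = 0.1, so 1 + 0.129·K_p = 10.
K_p = (10 − 1)/0.129 = 69.8.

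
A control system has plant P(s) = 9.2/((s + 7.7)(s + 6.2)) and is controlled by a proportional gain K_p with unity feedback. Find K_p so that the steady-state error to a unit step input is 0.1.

The loop is type 0, so e_ss(step) = 1/(1 + K_pos) with K_pos = K_p·P(0).
P(0) = 0.1927. Require 1/(1 + K_p·0.1927) = 0.1, so 1 + 0.1927·K_p = 10.
K_p = (10 − 1)/0.1927 = 46.7.

K_p = 46.7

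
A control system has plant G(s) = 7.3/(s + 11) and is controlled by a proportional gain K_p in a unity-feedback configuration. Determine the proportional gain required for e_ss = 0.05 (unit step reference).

For a type-0 loop with proportional control, e_ss = 1/(1 + K_p·G(0)).
G(0) = 0.6636. Require 1/(1 + K_p·0.6636) = 0.05, so 1 + 0.6636·K_p = 20.
K_p = (20 − 1)/0.6636 = 28.6.

K_p = 28.6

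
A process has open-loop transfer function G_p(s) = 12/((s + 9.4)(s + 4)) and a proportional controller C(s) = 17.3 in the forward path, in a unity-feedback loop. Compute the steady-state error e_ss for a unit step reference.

0.153

The loop is type 0. Static position error constant K_pos = C(0)·G_p(0) = 17.3·0.3191 = 5.521.
Steady-state error to a unit step: e_ss = 1/(1+K_pos) = 1/6.521 = 0.153.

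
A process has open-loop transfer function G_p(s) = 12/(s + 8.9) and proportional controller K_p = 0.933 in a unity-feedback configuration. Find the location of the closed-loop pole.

Closed-loop transfer function: T(s) = K_p·G_p(s)/(1 + K_p·G_p(s)) = 11.2/(s + 8.9 + 11.2) = 11.2/(s + 20.1).
The closed-loop pole is at s = −20.1.

s = -20.1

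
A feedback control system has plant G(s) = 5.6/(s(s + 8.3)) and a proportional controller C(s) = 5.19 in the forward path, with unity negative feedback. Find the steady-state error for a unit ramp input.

The loop has one pole at the origin (type 1). Velocity error constant K_v = lim_{s→0} s·C(s)G(s) = 5.19·5.6/8.3 = 3.502.
Steady-state error to a unit ramp: e_ss = 1/K_v = 0.286.

0.286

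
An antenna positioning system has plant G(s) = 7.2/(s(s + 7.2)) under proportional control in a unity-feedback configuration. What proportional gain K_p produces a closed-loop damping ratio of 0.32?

Closed-loop characteristic equation: s² + 7.2s + K_p·7.2 = 0.
So ω_n = √(7.2K_p) and 2ζω_n = 7.2, giving ζ = 7.2/(2√(7.2K_p)).
Setting ζ = 0.32: √(7.2K_p) = 7.2/(2·0.32) = 11.25, so K_p = 126.6/7.2 = 17.6.

K_p = 17.6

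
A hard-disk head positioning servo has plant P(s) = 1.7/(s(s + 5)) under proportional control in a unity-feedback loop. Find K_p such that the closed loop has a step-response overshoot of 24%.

K_p = 21.5

From %OS = 100·exp(−πζ/√(1−ζ²)) = 24%, ζ = −ln(0.24)/√(π²+ln²(0.24)) = 0.4136.
Characteristic equation s² + 5s + 1.7K_p = 0 gives ζ = 5/(2√(1.7K_p)).
Setting ζ = 0.4136: √(1.7K_p) = 5/(2·0.4136) = 6.045, so K_p = 36.54/1.7 = 21.5.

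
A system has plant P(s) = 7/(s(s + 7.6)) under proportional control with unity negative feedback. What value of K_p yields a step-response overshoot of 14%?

K_p = 7.33

From %OS = 100·exp(−πζ/√(1−ζ²)) = 14%, ζ = −ln(0.14)/√(π²+ln²(0.14)) = 0.5305.
Characteristic equation s² + 7.6s + 7K_p = 0 gives ζ = 7.6/(2√(7K_p)).
Setting ζ = 0.5305: √(7K_p) = 7.6/(2·0.5305) = 7.163, so K_p = 51.31/7 = 7.33.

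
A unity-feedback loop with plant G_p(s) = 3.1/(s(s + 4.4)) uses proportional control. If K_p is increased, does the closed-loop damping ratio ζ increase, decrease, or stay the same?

ζ = 4.4/(2√(3.1K_p)); increasing K_p raises the denominator, so ζ falls.

decrease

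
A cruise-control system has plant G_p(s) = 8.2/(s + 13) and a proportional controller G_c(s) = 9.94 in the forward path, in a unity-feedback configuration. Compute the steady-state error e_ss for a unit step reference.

The loop is type 0. Static position error constant K_pos = G_c(0)·G_p(0) = 9.94·0.6308 = 6.27.
Steady-state error to a unit step: e_ss = 1/(1+K_pos) = 1/7.27 = 0.138.

0.138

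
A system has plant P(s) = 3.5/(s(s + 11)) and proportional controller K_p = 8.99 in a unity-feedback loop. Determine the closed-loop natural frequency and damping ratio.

1 + K_p·P(s) = 0 gives s² + 11s + 31.46 = 0.
Matching s² + 2ζω_n s + ω_n²: ω_n = √31.46 = 5.609 rad/s and 2ζω_n = 11, so ζ = 11/(2·5.609) = 0.981.

ω_n = 5.61 rad/s, ζ = 0.981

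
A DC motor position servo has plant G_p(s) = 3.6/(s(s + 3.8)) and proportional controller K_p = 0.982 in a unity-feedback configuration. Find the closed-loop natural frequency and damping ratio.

The closed-loop denominator is s(s+3.8) + 0.982·3.6 = s² + 3.8s + 3.535.
Matching s² + 2ζω_n s + ω_n²: ω_n = √3.535 = 1.88 rad/s and 2ζω_n = 3.8, so ζ = 3.8/(2·1.88) = 1.01.

ω_n = 1.88 rad/s, ζ = 1.01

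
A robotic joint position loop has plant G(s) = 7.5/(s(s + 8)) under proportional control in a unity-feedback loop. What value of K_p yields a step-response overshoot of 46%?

K_p = 37.1

From %OS = 100·exp(−πζ/√(1−ζ²)) = 46%, ζ = −ln(0.46)/√(π²+ln²(0.46)) = 0.24.
Characteristic equation s² + 8s + 7.5K_p = 0 gives ζ = 8/(2√(7.5K_p)).
Setting ζ = 0.24: √(7.5K_p) = 8/(2·0.24) = 16.67, so K_p = 277.9/7.5 = 37.1.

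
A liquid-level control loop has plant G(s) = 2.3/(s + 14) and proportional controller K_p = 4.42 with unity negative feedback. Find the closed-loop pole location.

s = -24.17

Closed-loop transfer function: T(s) = K_p·G(s)/(1 + K_p·G(s)) = 10.17/(s + 14 + 10.17) = 10.17/(s + 24.17).
The closed-loop pole is at s = −24.17.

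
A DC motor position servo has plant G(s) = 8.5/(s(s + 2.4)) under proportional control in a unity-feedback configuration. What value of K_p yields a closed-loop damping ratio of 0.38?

Closed-loop characteristic equation: s² + 2.4s + K_p·8.5 = 0.
So ω_n = √(8.5K_p) and 2ζω_n = 2.4, giving ζ = 2.4/(2√(8.5K_p)).
Setting ζ = 0.38: √(8.5K_p) = 2.4/(2·0.38) = 3.158, so K_p = 9.972/8.5 = 1.17.

K_p = 1.17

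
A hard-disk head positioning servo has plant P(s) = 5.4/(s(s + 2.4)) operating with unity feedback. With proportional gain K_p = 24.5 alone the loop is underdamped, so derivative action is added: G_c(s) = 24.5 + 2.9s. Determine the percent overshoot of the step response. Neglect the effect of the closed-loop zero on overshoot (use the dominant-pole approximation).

Forward path: (24.5 + 2.9s)·5.4/(s(s+2.4)). The closed-loop characteristic equation is s² + (2.4 + 5.4·2.9)s + 5.4·24.5 = 0.
That is s² + 18.06s + 132.3 = 0, so ω_n = 11.5 rad/s and ζ = 18.06/(2·11.5) = 0.7851.
%OS = 100·exp(−πζ/√(1−ζ²)) = 1.87%.

1.87%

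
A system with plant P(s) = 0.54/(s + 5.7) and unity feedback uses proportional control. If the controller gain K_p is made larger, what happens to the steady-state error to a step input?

The position error constant K_pos = K_p·P(0) grows with K_p, and e_ss = 1/(1+K_pos) falls.

decrease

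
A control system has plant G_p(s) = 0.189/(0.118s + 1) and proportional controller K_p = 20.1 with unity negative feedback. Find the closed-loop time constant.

Closed loop: T(s) = K_p·G_p/(1+K_p·G_p) = 3.799/(0.118s + 1 + 3.799), with pole at s = −(1 + 3.799)/0.118 = −40.67.
Closed-loop time constant τ = 1/40.67 = 0.0246 s.

τ = 0.0246 s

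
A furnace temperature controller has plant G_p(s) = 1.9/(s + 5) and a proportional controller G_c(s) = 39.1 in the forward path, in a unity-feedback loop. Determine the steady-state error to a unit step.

The loop is type 0. Static position error constant K_pos = G_c(0)·G_p(0) = 39.1·0.38 = 14.86.
Steady-state error to a unit step: e_ss = 1/(1+K_pos) = 1/15.86 = 0.0631.

0.0631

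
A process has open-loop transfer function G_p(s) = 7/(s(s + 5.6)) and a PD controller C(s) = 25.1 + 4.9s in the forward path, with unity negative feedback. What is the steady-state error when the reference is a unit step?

0

The open loop C(s)G_p(s) has a pole at the origin (type 1), so the static position error constant is infinite and e_ss = 1/(1+∞) = 0.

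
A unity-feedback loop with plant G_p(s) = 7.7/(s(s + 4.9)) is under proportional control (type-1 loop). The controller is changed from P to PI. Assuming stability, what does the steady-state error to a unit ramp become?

The integrator raises the loop to type 2, so K_v → ∞ and e_ss to a ramp is zero.

0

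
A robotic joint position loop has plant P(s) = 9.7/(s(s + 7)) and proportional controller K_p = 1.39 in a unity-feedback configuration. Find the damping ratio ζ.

The closed-loop denominator is s(s+7) + 1.39·9.7 = s² + 7s + 13.48.
So ω_n² = 13.48 ⇒ ω_n = 3.672 rad/s, and ζ = 7/(2ω_n) = 0.953.

ζ = 0.953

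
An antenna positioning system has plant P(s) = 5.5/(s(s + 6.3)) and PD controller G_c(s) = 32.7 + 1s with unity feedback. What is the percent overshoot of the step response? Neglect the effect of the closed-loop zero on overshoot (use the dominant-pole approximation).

21.5%

Forward path: (32.7 + 1s)·5.5/(s(s+6.3)). The closed-loop characteristic equation is s² + (6.3 + 5.5·1)s + 5.5·32.7 = 0.
That is s² + 11.8s + 179.9 = 0, so ω_n = 13.41 rad/s and ζ = 11.8/(2·13.41) = 0.4399.
%OS = 100·exp(−πζ/√(1−ζ²)) = 21.5%.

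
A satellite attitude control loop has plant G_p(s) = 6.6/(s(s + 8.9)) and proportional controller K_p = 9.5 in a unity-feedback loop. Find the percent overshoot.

From 1 + K_pG_p(s) = 0: s² + 8.9s + 62.7 = 0 ⇒ ω_n = 7.918, ζ = 0.562.
%OS = 100·exp(−πζ/√(1−ζ²)) = 100·exp(−π·0.562/√0.6842) = 11.8%.

11.8%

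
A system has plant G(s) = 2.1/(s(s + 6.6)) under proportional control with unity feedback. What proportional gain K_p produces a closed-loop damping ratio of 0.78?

Closed-loop characteristic equation: s² + 6.6s + K_p·2.1 = 0.
So ω_n = √(2.1K_p) and 2ζω_n = 6.6, giving ζ = 6.6/(2√(2.1K_p)).
Setting ζ = 0.78: √(2.1K_p) = 6.6/(2·0.78) = 4.231, so K_p = 17.9/2.1 = 8.52.

K_p = 8.52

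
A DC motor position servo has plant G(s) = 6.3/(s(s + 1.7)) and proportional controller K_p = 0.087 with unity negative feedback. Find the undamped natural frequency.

1 + K_p·G(s) = 0 gives s² + 1.7s + 0.5481 = 0.
So ω_n² = 0.5481 ⇒ ω_n = 0.7403 rad/s, and ζ = 1.7/(2ω_n) = 1.15.

ω_n = 0.74 rad/s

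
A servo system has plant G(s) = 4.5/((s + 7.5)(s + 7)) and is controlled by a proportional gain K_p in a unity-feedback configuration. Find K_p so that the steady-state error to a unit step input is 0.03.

Steady-state error for a unit step on this type-0 loop is 1/(1 + K_p·G(0)).
G(0) = 0.08571. Require 1/(1 + K_p·0.08571) = 0.03, so 1 + 0.08571·K_p = 33.33.
K_p = (33.33 − 1)/0.08571 = 377.

K_p = 377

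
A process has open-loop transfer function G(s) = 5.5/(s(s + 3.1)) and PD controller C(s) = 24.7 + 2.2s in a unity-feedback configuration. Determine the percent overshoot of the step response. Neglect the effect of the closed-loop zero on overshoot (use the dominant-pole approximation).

6.71%

Forward path: (24.7 + 2.2s)·5.5/(s(s+3.1)). The closed-loop characteristic equation is s² + (3.1 + 5.5·2.2)s + 5.5·24.7 = 0.
That is s² + 15.2s + 135.8 = 0, so ω_n = 11.66 rad/s and ζ = 15.2/(2·11.66) = 0.6521.
%OS = 100·exp(−πζ/√(1−ζ²)) = 6.71%.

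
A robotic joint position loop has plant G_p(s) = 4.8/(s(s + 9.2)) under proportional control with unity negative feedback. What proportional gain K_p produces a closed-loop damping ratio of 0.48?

K_p = 19.1

Closed-loop characteristic equation: s² + 9.2s + K_p·4.8 = 0.
So ω_n = √(4.8K_p) and 2ζω_n = 9.2, giving ζ = 9.2/(2√(4.8K_p)).
Setting ζ = 0.48: √(4.8K_p) = 9.2/(2·0.48) = 9.583, so K_p = 91.84/4.8 = 19.1.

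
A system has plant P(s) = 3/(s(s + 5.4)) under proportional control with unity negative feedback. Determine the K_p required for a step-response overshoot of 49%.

K_p = 49.6

From %OS = 100·exp(−πζ/√(1−ζ²)) = 49%, ζ = −ln(0.49)/√(π²+ln²(0.49)) = 0.2214.
Characteristic equation s² + 5.4s + 3K_p = 0 gives ζ = 5.4/(2√(3K_p)).
Setting ζ = 0.2214: √(3K_p) = 5.4/(2·0.2214) = 12.19, so K_p = 148.7/3 = 49.6.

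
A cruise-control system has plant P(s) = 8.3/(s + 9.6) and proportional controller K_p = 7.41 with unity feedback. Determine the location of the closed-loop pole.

s = -71.1

Closed-loop transfer function: T(s) = K_p·P(s)/(1 + K_p·P(s)) = 61.5/(s + 9.6 + 61.5) = 61.5/(s + 71.1).
The closed-loop pole is at s = −71.1.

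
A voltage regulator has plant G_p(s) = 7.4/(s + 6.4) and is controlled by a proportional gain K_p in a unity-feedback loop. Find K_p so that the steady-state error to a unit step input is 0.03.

K_p = 28

The loop is type 0, so e_ss(step) = 1/(1 + K_pos) with K_pos = K_p·G_p(0).
G_p(0) = 1.156. Require 1/(1 + K_p·1.156) = 0.03, so 1 + 1.156·K_p = 33.33.
K_p = (33.33 − 1)/1.156 = 28.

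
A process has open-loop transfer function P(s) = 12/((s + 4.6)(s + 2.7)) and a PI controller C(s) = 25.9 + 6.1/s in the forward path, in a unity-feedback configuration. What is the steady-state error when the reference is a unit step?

0

The open loop C(s)P(s) has a pole at the origin (type 1), so the static position error constant is infinite and e_ss = 1/(1+∞) = 0.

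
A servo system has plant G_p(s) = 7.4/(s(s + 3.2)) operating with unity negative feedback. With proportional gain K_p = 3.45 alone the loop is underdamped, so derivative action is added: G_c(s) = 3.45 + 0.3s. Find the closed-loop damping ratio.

Forward path: (3.45 + 0.3s)·7.4/(s(s+3.2)). The closed-loop characteristic equation is s² + (3.2 + 7.4·0.3)s + 7.4·3.45 = 0.
That is s² + 5.42s + 25.53 = 0, so ω_n = 5.053 rad/s and ζ = 5.42/(2·5.053) = 0.5363.

ζ = 0.536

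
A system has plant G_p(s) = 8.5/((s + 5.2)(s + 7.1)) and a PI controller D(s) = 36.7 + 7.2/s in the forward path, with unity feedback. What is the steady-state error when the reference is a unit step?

The open loop D(s)G_p(s) has a pole at the origin (type 1), so the static position error constant is infinite and e_ss = 1/(1+∞) = 0.

0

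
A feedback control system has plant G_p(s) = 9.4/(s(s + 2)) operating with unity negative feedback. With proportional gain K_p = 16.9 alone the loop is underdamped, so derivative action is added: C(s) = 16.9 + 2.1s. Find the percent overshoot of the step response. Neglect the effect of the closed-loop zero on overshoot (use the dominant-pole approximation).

Forward path: (16.9 + 2.1s)·9.4/(s(s+2)). The closed-loop characteristic equation is s² + (2 + 9.4·2.1)s + 9.4·16.9 = 0.
That is s² + 21.74s + 158.9 = 0, so ω_n = 12.6 rad/s and ζ = 21.74/(2·12.6) = 0.8624.
%OS = 100·exp(−πζ/√(1−ζ²)) = 0.474%.

0.474%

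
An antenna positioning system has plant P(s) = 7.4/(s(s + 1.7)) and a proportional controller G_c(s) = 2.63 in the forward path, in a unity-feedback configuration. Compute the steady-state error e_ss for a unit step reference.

The open loop G_c(s)P(s) has a pole at the origin (type 1), so the static position error constant is infinite and e_ss = 1/(1+∞) = 0.

0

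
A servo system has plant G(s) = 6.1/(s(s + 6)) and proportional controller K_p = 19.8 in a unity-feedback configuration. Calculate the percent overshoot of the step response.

41%

Closed-loop characteristic equation: s² + 6s + 120.8 = 0, so ω_n = 10.99 rad/s and ζ = 6/(2·10.99) = 0.273.
%OS = 100·exp(−πζ/√(1−ζ²)) = 100·exp(−π·0.273/√0.9255) = 41%.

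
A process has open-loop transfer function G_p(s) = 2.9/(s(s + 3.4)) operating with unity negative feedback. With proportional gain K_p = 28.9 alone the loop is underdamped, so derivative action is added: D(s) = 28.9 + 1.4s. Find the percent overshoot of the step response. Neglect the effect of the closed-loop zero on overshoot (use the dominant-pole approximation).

Forward path: (28.9 + 1.4s)·2.9/(s(s+3.4)). The closed-loop characteristic equation is s² + (3.4 + 2.9·1.4)s + 2.9·28.9 = 0.
That is s² + 7.46s + 83.81 = 0, so ω_n = 9.155 rad/s and ζ = 7.46/(2·9.155) = 0.4074.
%OS = 100·exp(−πζ/√(1−ζ²)) = 24.6%.

24.6%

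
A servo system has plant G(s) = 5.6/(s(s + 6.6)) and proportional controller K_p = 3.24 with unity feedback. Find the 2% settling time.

From 1 + K_pG(s) = 0: s² + 6.6s + 18.14 = 0 ⇒ ω_n = 4.26, ζ = 0.7747.
2% settling time T_s ≈ 4/(ζω_n) = 4/3.3 = 1.21 s.

T_s ≈ 1.21 s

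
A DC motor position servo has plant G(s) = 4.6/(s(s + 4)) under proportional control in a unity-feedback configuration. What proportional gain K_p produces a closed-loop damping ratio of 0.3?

K_p = 9.66

Closed-loop characteristic equation: s² + 4s + K_p·4.6 = 0.
So ω_n = √(4.6K_p) and 2ζω_n = 4, giving ζ = 4/(2√(4.6K_p)).
Setting ζ = 0.3: √(4.6K_p) = 4/(2·0.3) = 6.667, so K_p = 44.44/4.6 = 9.66.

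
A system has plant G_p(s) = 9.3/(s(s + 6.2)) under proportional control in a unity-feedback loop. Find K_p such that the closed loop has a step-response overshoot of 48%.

K_p = 20

From %OS = 100·exp(−πζ/√(1−ζ²)) = 48%, ζ = −ln(0.48)/√(π²+ln²(0.48)) = 0.2275.
Characteristic equation s² + 6.2s + 9.3K_p = 0 gives ζ = 6.2/(2√(9.3K_p)).
Setting ζ = 0.2275: √(9.3K_p) = 6.2/(2·0.2275) = 13.63, so K_p = 185.7/9.3 = 20.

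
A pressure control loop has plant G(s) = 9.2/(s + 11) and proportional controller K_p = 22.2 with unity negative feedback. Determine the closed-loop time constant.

Closed-loop transfer function: T(s) = K_p·G(s)/(1 + K_p·G(s)) = 204.2/(s + 11 + 204.2) = 204.2/(s + 215.2).
Time constant τ = 1/215.2 = 0.00465 s.

τ = 0.00465 s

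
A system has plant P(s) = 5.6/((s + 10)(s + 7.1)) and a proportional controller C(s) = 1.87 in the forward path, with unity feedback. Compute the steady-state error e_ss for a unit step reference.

0.871

The loop is type 0. Static position error constant K_pos = C(0)·P(0) = 1.87·0.07887 = 0.1475.
Steady-state error to a unit step: e_ss = 1/(1+K_pos) = 1/1.147 = 0.871.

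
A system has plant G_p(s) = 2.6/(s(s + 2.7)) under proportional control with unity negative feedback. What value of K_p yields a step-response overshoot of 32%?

K_p = 6.03

From %OS = 100·exp(−πζ/√(1−ζ²)) = 32%, ζ = −ln(0.32)/√(π²+ln²(0.32)) = 0.341.
Characteristic equation s² + 2.7s + 2.6K_p = 0 gives ζ = 2.7/(2√(2.6K_p)).
Setting ζ = 0.341: √(2.6K_p) = 2.7/(2·0.341) = 3.959, so K_p = 15.68/2.6 = 6.03.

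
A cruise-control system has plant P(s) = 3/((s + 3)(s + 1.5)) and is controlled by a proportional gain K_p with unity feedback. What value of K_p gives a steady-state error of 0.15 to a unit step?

Steady-state error for a unit step on this type-0 loop is 1/(1 + K_p·P(0)).
P(0) = 0.6667. Require 1/(1 + K_p·0.6667) = 0.15, so 1 + 0.6667·K_p = 6.667.
K_p = (6.667 − 1)/0.6667 = 8.5.

K_p = 8.5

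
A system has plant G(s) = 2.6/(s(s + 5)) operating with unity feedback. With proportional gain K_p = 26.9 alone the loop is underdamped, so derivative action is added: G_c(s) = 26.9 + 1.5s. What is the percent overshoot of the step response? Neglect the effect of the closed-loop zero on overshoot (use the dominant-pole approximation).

Forward path: (26.9 + 1.5s)·2.6/(s(s+5)). The closed-loop characteristic equation is s² + (5 + 2.6·1.5)s + 2.6·26.9 = 0.
That is s² + 8.9s + 69.94 = 0, so ω_n = 8.363 rad/s and ζ = 8.9/(2·8.363) = 0.5321.
%OS = 100·exp(−πζ/√(1−ζ²)) = 13.9%.

13.9%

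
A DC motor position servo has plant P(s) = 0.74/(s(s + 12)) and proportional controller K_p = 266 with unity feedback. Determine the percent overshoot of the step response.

22.6%

Closed-loop characteristic equation: s² + 12s + 196.8 = 0, so ω_n = 14.03 rad/s and ζ = 12/(2·14.03) = 0.4277.
%OS = 100·exp(−πζ/√(1−ζ²)) = 100·exp(−π·0.4277/√0.8171) = 22.6%.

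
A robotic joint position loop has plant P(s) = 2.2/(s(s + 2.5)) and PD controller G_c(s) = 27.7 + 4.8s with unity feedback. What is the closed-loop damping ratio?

ζ = 0.836

Forward path: (27.7 + 4.8s)·2.2/(s(s+2.5)). The closed-loop characteristic equation is s² + (2.5 + 2.2·4.8)s + 2.2·27.7 = 0.
That is s² + 13.06s + 60.94 = 0, so ω_n = 7.806 rad/s and ζ = 13.06/(2·7.806) = 0.8365.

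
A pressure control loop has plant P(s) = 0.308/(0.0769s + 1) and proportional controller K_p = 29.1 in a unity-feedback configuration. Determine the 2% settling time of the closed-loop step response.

Closed loop: T(s) = K_p·P/(1+K_p·P) = 8.963/(0.0769s + 1 + 8.963), with pole at s = −(1 + 8.963)/0.0769 = −129.6.
τ = 1/129.6 = 0.007719 s, so 2% settling time ≈ 4τ = 0.0309 s.

T_s ≈ 0.0309 s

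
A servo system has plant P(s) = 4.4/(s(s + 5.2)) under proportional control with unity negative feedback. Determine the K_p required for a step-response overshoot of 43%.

From %OS = 100·exp(−πζ/√(1−ζ²)) = 43%, ζ = −ln(0.43)/√(π²+ln²(0.43)) = 0.2594.
Characteristic equation s² + 5.2s + 4.4K_p = 0 gives ζ = 5.2/(2√(4.4K_p)).
Setting ζ = 0.2594: √(4.4K_p) = 5.2/(2·0.2594) = 10.02, so K_p = 100.4/4.4 = 22.8.

K_p = 22.8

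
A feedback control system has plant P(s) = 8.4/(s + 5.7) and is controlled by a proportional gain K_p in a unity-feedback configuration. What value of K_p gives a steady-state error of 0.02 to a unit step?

K_p = 33.2

The loop is type 0, so e_ss(step) = 1/(1 + K_pos) with K_pos = K_p·P(0).
P(0) = 1.474. Require 1/(1 + K_p·1.474) = 0.02, so 1 + 1.474·K_p = 50.
K_p = (50 − 1)/1.474 = 33.2.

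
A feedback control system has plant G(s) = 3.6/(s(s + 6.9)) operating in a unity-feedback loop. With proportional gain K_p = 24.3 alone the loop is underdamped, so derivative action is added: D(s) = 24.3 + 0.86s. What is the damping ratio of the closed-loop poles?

Forward path: (24.3 + 0.86s)·3.6/(s(s+6.9)). The closed-loop characteristic equation is s² + (6.9 + 3.6·0.86)s + 3.6·24.3 = 0.
That is s² + 9.996s + 87.48 = 0, so ω_n = 9.353 rad/s and ζ = 9.996/(2·9.353) = 0.5344.

ζ = 0.534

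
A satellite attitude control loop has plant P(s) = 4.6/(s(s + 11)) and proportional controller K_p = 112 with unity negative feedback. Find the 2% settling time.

From 1 + K_pP(s) = 0: s² + 11s + 515.2 = 0 ⇒ ω_n = 22.7, ζ = 0.2423.
2% settling time T_s ≈ 4/(ζω_n) = 4/5.5 = 0.727 s.

T_s ≈ 0.727 s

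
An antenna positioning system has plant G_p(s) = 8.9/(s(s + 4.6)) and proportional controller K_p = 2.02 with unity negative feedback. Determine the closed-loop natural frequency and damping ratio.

The closed-loop denominator is s(s+4.6) + 2.02·8.9 = s² + 4.6s + 17.98.
So ω_n² = 17.98 ⇒ ω_n = 4.24 rad/s, and ζ = 4.6/(2ω_n) = 0.542.

ω_n = 4.24 rad/s, ζ = 0.542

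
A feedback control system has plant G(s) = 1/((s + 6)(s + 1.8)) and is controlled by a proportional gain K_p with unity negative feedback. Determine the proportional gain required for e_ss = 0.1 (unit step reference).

K_p = 97.2

The loop is type 0, so e_ss(step) = 1/(1 + K_pos) with K_pos = K_p·G(0).
G(0) = 0.09259. Require 1/(1 + K_p·0.09259) = 0.1, so 1 + 0.09259·K_p = 10.
K_p = (10 − 1)/0.09259 = 97.2.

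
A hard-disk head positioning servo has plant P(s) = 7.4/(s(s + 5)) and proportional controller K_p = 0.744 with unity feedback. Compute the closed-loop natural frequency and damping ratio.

1 + K_p·P(s) = 0 gives s² + 5s + 5.506 = 0.
Matching s² + 2ζω_n s + ω_n²: ω_n = √5.506 = 2.346 rad/s and 2ζω_n = 5, so ζ = 5/(2·2.346) = 1.07.

ω_n = 2.35 rad/s, ζ = 1.07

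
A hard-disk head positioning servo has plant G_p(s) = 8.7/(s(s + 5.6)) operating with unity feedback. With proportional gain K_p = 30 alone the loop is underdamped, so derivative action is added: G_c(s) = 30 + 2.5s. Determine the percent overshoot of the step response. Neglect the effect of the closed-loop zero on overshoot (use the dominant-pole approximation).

Forward path: (30 + 2.5s)·8.7/(s(s+5.6)). The closed-loop characteristic equation is s² + (5.6 + 8.7·2.5)s + 8.7·30 = 0.
That is s² + 27.35s + 261 = 0, so ω_n = 16.16 rad/s and ζ = 27.35/(2·16.16) = 0.8465.
%OS = 100·exp(−πζ/√(1−ζ²)) = 0.678%.

0.678%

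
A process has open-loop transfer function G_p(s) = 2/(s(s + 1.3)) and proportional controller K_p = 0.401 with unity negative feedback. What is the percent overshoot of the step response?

From 1 + K_pG_p(s) = 0: s² + 1.3s + 0.802 = 0 ⇒ ω_n = 0.8955, ζ = 0.7258.
%OS = 100·exp(−πζ/√(1−ζ²)) = 100·exp(−π·0.7258/√0.4732) = 3.63%.

3.63%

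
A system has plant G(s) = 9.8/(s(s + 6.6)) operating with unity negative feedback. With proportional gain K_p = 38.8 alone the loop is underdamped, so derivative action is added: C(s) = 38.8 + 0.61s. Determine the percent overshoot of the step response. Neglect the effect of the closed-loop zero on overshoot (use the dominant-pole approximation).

Forward path: (38.8 + 0.61s)·9.8/(s(s+6.6)). The closed-loop characteristic equation is s² + (6.6 + 9.8·0.61)s + 9.8·38.8 = 0.
That is s² + 12.58s + 380.2 = 0, so ω_n = 19.5 rad/s and ζ = 12.58/(2·19.5) = 0.3225.
%OS = 100·exp(−πζ/√(1−ζ²)) = 34.3%.

34.3%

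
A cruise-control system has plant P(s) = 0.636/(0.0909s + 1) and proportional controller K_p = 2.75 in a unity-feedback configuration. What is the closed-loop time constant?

Closed loop: T(s) = K_p·P/(1+K_p·P) = 1.749/(0.0909s + 1 + 1.749), with pole at s = −(1 + 1.749)/0.0909 = −30.24.
Closed-loop time constant τ = 1/30.24 = 0.0331 s.

τ = 0.0331 s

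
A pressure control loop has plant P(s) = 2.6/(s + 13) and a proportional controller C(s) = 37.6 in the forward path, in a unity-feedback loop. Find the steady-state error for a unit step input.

The loop is type 0. Static position error constant K_pos = C(0)·P(0) = 37.6·0.2 = 7.52.
Steady-state error to a unit step: e_ss = 1/(1+K_pos) = 1/8.52 = 0.117.

0.117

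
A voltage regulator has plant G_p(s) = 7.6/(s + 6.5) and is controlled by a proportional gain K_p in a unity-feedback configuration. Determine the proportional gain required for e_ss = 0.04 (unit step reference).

Steady-state error for a unit step on this type-0 loop is 1/(1 + K_p·G_p(0)).
G_p(0) = 1.169. Require 1/(1 + K_p·1.169) = 0.04, so 1 + 1.169·K_p = 25.
K_p = (25 − 1)/1.169 = 20.5.

K_p = 20.5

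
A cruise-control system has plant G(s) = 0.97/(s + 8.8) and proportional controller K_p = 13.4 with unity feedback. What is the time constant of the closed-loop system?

Closed-loop transfer function: T(s) = K_p·G(s)/(1 + K_p·G(s)) = 13/(s + 8.8 + 13) = 13/(s + 21.8).
Time constant τ = 1/21.8 = 0.0459 s.

τ = 0.0459 s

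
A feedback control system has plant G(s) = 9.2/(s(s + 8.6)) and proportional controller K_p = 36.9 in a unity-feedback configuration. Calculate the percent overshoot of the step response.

47%

Closed-loop characteristic equation: s² + 8.6s + 339.5 = 0, so ω_n = 18.42 rad/s and ζ = 8.6/(2·18.42) = 0.2334.
%OS = 100·exp(−πζ/√(1−ζ²)) = 100·exp(−π·0.2334/√0.9455) = 47%.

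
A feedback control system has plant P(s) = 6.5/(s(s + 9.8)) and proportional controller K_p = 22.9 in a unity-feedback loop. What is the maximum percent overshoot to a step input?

25.2%

The closed-loop denominator s² + 9.8s + 148.8 gives ω_n = √148.8 = 12.2 and ζ = 9.8/(2ω_n) = 0.4016.
%OS = 100·exp(−πζ/√(1−ζ²)) = 100·exp(−π·0.4016/√0.8387) = 25.2%.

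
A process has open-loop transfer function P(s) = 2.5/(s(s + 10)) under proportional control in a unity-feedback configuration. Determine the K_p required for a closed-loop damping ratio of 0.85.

Closed-loop characteristic equation: s² + 10s + K_p·2.5 = 0.
So ω_n = √(2.5K_p) and 2ζω_n = 10, giving ζ = 10/(2√(2.5K_p)).
Setting ζ = 0.85: √(2.5K_p) = 10/(2·0.85) = 5.882, so K_p = 34.6/2.5 = 13.8.

K_p = 13.8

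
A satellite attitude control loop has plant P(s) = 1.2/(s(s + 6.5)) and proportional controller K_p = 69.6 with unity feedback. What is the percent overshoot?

Closed-loop characteristic equation: s² + 6.5s + 83.52 = 0, so ω_n = 9.139 rad/s and ζ = 6.5/(2·9.139) = 0.3556.
%OS = 100·exp(−πζ/√(1−ζ²)) = 100·exp(−π·0.3556/√0.8735) = 30.3%.

30.3%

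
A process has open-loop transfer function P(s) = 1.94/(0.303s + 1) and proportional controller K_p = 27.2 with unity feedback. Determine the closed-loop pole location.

Closed loop: T(s) = K_p·P/(1+K_p·P) = 52.77/(0.303s + 1 + 52.77), with pole at s = −(1 + 52.77)/0.303 = −177.5.

s = -177.5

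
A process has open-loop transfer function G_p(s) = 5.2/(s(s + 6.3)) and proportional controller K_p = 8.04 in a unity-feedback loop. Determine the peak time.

The closed-loop denominator s² + 6.3s + 41.81 gives ω_n = √41.81 = 6.466 and ζ = 6.3/(2ω_n) = 0.4872.
Damped frequency ω_d = ω_n√(1−ζ²) = 5.647 rad/s, so peak time T_p = π/ω_d = 0.556 s.

T_p = 0.556 s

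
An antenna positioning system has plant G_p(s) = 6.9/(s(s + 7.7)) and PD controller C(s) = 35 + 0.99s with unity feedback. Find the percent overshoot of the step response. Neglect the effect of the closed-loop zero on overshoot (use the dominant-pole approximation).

Forward path: (35 + 0.99s)·6.9/(s(s+7.7)). The closed-loop characteristic equation is s² + (7.7 + 6.9·0.99)s + 6.9·35 = 0.
That is s² + 14.53s + 241.5 = 0, so ω_n = 15.54 rad/s and ζ = 14.53/(2·15.54) = 0.4675.
%OS = 100·exp(−πζ/√(1−ζ²)) = 19%.

19%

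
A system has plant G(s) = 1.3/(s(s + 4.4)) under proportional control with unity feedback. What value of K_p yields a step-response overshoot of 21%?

K_p = 18.8

From %OS = 100·exp(−πζ/√(1−ζ²)) = 21%, ζ = −ln(0.21)/√(π²+ln²(0.21)) = 0.4449.
Characteristic equation s² + 4.4s + 1.3K_p = 0 gives ζ = 4.4/(2√(1.3K_p)).
Setting ζ = 0.4449: √(1.3K_p) = 4.4/(2·0.4449) = 4.945, so K_p = 24.45/1.3 = 18.8.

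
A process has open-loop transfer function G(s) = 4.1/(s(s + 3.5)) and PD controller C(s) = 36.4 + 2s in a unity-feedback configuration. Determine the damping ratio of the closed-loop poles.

Forward path: (36.4 + 2s)·4.1/(s(s+3.5)). The closed-loop characteristic equation is s² + (3.5 + 4.1·2)s + 4.1·36.4 = 0.
That is s² + 11.7s + 149.2 = 0, so ω_n = 12.22 rad/s and ζ = 11.7/(2·12.22) = 0.4789.

ζ = 0.479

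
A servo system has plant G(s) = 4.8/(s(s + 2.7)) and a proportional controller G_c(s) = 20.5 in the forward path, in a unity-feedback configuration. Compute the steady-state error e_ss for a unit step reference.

The open loop G_c(s)G(s) has a pole at the origin (type 1), so the static position error constant is infinite and e_ss = 1/(1+∞) = 0.

0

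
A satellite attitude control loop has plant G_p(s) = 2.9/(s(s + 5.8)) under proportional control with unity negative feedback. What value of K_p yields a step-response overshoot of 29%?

K_p = 21.6

From %OS = 100·exp(−πζ/√(1−ζ²)) = 29%, ζ = −ln(0.29)/√(π²+ln²(0.29)) = 0.3666.
Characteristic equation s² + 5.8s + 2.9K_p = 0 gives ζ = 5.8/(2√(2.9K_p)).
Setting ζ = 0.3666: √(2.9K_p) = 5.8/(2·0.3666) = 7.911, so K_p = 62.58/2.9 = 21.6.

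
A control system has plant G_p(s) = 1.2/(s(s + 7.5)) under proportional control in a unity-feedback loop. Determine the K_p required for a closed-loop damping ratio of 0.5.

K_p = 46.9

Closed-loop characteristic equation: s² + 7.5s + K_p·1.2 = 0.
So ω_n = √(1.2K_p) and 2ζω_n = 7.5, giving ζ = 7.5/(2√(1.2K_p)).
Setting ζ = 0.5: √(1.2K_p) = 7.5/(2·0.5) = 7.5, so K_p = 56.25/1.2 = 46.9.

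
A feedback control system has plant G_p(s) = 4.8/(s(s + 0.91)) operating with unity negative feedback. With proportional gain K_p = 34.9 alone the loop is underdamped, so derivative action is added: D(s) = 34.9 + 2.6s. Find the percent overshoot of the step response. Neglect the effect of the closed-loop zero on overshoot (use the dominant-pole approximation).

Forward path: (34.9 + 2.6s)·4.8/(s(s+0.91)). The closed-loop characteristic equation is s² + (0.91 + 4.8·2.6)s + 4.8·34.9 = 0.
That is s² + 13.39s + 167.5 = 0, so ω_n = 12.94 rad/s and ζ = 13.39/(2·12.94) = 0.5173.
%OS = 100·exp(−πζ/√(1−ζ²)) = 15%.

15%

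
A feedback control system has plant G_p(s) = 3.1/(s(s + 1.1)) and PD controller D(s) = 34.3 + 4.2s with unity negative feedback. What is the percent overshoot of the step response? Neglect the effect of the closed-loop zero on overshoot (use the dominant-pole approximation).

Forward path: (34.3 + 4.2s)·3.1/(s(s+1.1)). The closed-loop characteristic equation is s² + (1.1 + 3.1·4.2)s + 3.1·34.3 = 0.
That is s² + 14.12s + 106.3 = 0, so ω_n = 10.31 rad/s and ζ = 14.12/(2·10.31) = 0.6847.
%OS = 100·exp(−πζ/√(1−ζ²)) = 5.23%.

5.23%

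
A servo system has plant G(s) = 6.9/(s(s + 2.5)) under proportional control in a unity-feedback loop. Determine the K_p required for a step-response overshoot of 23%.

From %OS = 100·exp(−πζ/√(1−ζ²)) = 23%, ζ = −ln(0.23)/√(π²+ln²(0.23)) = 0.4237.
Characteristic equation s² + 2.5s + 6.9K_p = 0 gives ζ = 2.5/(2√(6.9K_p)).
Setting ζ = 0.4237: √(6.9K_p) = 2.5/(2·0.4237) = 2.95, so K_p = 8.702/6.9 = 1.26.

K_p = 1.26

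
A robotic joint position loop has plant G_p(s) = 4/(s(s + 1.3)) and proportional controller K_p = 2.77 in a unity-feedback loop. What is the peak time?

T_p = 0.962 s

From 1 + K_pG_p(s) = 0: s² + 1.3s + 11.08 = 0 ⇒ ω_n = 3.329, ζ = 0.1953.
Damped frequency ω_d = ω_n√(1−ζ²) = 3.265 rad/s, so peak time T_p = π/ω_d = 0.962 s.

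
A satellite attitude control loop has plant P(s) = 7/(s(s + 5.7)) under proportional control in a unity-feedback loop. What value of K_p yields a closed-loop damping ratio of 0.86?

Closed-loop characteristic equation: s² + 5.7s + K_p·7 = 0.
So ω_n = √(7K_p) and 2ζω_n = 5.7, giving ζ = 5.7/(2√(7K_p)).
Setting ζ = 0.86: √(7K_p) = 5.7/(2·0.86) = 3.314, so K_p = 10.98/7 = 1.57.

K_p = 1.57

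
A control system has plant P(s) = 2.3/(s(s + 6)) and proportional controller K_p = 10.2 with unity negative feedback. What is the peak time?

T_p = 0.826 s

The closed-loop denominator s² + 6s + 23.46 gives ω_n = √23.46 = 4.844 and ζ = 6/(2ω_n) = 0.6194.
Damped frequency ω_d = ω_n√(1−ζ²) = 3.803 rad/s, so peak time T_p = π/ω_d = 0.826 s.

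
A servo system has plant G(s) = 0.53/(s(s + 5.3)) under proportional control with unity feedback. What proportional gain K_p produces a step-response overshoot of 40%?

From %OS = 100·exp(−πζ/√(1−ζ²)) = 40%, ζ = −ln(0.4)/√(π²+ln²(0.4)) = 0.28.
Characteristic equation s² + 5.3s + 0.53K_p = 0 gives ζ = 5.3/(2√(0.53K_p)).
Setting ζ = 0.28: √(0.53K_p) = 5.3/(2·0.28) = 9.464, so K_p = 89.57/0.53 = 169.

K_p = 169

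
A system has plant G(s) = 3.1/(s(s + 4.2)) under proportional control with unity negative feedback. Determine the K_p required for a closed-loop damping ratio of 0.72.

Closed-loop characteristic equation: s² + 4.2s + K_p·3.1 = 0.
So ω_n = √(3.1K_p) and 2ζω_n = 4.2, giving ζ = 4.2/(2√(3.1K_p)).
Setting ζ = 0.72: √(3.1K_p) = 4.2/(2·0.72) = 2.917, so K_p = 8.507/3.1 = 2.74.

K_p = 2.74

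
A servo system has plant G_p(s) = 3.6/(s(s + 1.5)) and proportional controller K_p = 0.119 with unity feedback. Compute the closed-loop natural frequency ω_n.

With unity feedback the closed-loop characteristic equation is s² + 1.5s + 0.119·3.6 = s² + 1.5s + 0.4284 = 0.
Matching s² + 2ζω_n s + ω_n²: ω_n = √0.4284 = 0.6545 rad/s and 2ζω_n = 1.5, so ζ = 1.5/(2·0.6545) = 1.15.

ω_n = 0.655 rad/s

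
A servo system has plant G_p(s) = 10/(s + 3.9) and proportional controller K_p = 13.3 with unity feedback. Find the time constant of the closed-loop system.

Closed-loop transfer function: T(s) = K_p·G_p(s)/(1 + K_p·G_p(s)) = 133/(s + 3.9 + 133) = 133/(s + 136.9).
Time constant τ = 1/136.9 = 0.0073 s.

τ = 0.0073 s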